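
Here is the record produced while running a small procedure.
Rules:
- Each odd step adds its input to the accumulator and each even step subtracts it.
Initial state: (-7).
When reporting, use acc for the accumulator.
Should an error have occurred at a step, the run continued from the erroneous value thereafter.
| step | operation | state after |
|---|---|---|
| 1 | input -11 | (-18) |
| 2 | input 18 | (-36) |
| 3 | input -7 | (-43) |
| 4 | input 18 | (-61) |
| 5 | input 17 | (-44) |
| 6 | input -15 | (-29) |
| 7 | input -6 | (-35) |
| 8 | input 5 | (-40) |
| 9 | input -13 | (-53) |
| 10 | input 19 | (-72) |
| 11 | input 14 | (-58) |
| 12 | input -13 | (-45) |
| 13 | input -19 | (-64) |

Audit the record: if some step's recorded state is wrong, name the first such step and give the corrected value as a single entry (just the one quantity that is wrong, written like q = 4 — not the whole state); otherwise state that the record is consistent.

Step 1: acc = -7 + -11 = -18 — verified.
Step 2: acc = -18 - 18 = -36 — exactly as logged.
Step 3: acc = -36 + -7 = -43 — no discrepancy.
Step 4: acc = -43 - 18 = -61 — confirmed correct.
Step 5: acc = -61 + 17 = -44 — agrees with the record.
Step 6: acc = -44 - -15 = -29 — in agreement.
Step 7: acc = -29 + -6 = -35 — exactly as logged.
Step 8: acc = -35 - 5 = -40 — checks out.
Step 9: acc = -40 + -13 = -53 — no discrepancy.
Step 10: acc = -53 - 19 = -72 — no discrepancy.
Step 11: acc = -72 + 14 = -58 — consistent with the record.
Step 12: acc = -58 - -13 = -45 — verified.
Step 13: acc = -45 + -19 = -64 — agrees with the record.
Each recorded entry agrees with the recomputation.

no error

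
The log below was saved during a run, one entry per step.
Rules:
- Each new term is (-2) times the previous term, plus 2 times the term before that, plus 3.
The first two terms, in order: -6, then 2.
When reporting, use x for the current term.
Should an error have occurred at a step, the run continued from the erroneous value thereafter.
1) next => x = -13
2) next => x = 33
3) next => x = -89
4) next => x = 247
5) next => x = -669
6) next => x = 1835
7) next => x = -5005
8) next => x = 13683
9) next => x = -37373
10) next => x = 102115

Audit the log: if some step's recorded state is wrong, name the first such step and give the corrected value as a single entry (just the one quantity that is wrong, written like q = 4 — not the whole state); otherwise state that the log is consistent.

no error

Recomputing the run from the initial state:
step 1: x = -13
step 2: x = 33
step 3: x = -89
step 4: x = 247
step 5: x = -669
step 6: x = 1835
step 7: x = -5005
step 8: x = 13683
step 9: x = -37373
step 10: x = 102115
This matches the log at every step.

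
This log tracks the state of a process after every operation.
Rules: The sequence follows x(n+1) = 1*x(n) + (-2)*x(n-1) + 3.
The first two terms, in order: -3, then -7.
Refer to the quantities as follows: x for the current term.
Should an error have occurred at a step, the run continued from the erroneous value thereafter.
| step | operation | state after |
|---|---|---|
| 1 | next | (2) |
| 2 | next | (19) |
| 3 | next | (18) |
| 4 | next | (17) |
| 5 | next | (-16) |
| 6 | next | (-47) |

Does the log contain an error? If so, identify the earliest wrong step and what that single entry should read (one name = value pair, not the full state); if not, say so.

step 4, x = -17

Step 1: x = 1*(-7) + (-2)*(-3) + (3) = 2 — in agreement.
Step 2: x = 1*(2) + (-2)*(-7) + (3) = 19 — checks out.
Step 3: x = 1*(19) + (-2)*(2) + (3) = 18 — consistent with the log.
Step 4: x = 1*(18) + (-2)*(19) + (3) = -17 — the entry is off here.
First incorrect step: 4; the correct value is x = -17.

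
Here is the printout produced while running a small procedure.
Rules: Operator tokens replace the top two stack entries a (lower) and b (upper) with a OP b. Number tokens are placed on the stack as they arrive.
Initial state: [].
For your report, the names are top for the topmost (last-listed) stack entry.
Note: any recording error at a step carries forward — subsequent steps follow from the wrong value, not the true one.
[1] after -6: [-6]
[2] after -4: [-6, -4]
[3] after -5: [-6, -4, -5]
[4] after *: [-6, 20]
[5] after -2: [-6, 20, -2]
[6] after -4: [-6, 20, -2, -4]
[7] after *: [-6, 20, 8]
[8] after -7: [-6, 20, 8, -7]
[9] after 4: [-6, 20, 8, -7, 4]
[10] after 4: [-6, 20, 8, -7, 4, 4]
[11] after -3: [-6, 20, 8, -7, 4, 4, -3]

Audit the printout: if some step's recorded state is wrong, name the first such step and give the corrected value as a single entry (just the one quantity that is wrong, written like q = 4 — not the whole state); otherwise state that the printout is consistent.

1. push -6: top = -6 (matches)
2. push -4: top = -4 (same as recorded)
3. push -5: top = -5 (verified)
4. -4 * -5 = 20 (no discrepancy)
5. push -2: top = -2 (agrees with the printout)
6. push -4: top = -4 (exactly as logged)
7. -2 * -4 = 8 (checks out)
8. push -7: top = -7 (in agreement)
9. push 4: top = 4 (verified)
10. push 4: top = 4 (checks out)
11. push -3: top = -3 (matches)
The recomputation confirms every line.

no error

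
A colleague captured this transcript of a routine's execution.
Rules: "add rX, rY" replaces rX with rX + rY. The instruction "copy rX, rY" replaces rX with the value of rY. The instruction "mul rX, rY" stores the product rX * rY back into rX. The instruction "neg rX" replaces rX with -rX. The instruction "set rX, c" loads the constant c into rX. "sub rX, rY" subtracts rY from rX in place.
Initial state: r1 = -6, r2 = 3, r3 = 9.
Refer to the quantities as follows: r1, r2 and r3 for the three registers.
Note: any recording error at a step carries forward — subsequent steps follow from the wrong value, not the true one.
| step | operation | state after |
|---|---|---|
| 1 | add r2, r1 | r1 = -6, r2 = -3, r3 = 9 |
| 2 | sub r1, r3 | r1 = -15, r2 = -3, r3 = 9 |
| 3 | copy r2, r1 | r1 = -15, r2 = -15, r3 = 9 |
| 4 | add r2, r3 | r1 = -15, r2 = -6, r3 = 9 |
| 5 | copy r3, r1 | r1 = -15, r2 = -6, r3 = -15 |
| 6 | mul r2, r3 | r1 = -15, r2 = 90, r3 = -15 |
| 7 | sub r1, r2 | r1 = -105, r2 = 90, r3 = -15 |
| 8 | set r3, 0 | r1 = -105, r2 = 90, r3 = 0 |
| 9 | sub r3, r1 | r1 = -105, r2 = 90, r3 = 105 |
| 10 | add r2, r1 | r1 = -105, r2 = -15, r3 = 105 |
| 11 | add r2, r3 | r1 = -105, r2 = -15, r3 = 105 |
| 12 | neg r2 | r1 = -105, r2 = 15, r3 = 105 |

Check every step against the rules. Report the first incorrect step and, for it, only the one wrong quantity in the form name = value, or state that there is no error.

Recomputing the run from the initial state:
step 1: r1 = -6, r2 = -3, r3 = 9
step 2: r1 = -15, r2 = -3, r3 = 9
step 3: r1 = -15, r2 = -15, r3 = 9
step 4: r1 = -15, r2 = -6, r3 = 9
step 5: r1 = -15, r2 = -6, r3 = -15
step 6: r1 = -15, r2 = 90, r3 = -15
step 7: r1 = -105, r2 = 90, r3 = -15
step 8: r1 = -105, r2 = 90, r3 = 0
step 9: r1 = -105, r2 = 90, r3 = 105
step 10: r1 = -105, r2 = -15, r3 = 105
step 11: r1 = -105, r2 = 90, r3 = 105
step 12: r1 = -105, r2 = -90, r3 = 105
The first disagreement with the transcript is at step 11, where the value should be r2 = 90.

step 11, r2 = 90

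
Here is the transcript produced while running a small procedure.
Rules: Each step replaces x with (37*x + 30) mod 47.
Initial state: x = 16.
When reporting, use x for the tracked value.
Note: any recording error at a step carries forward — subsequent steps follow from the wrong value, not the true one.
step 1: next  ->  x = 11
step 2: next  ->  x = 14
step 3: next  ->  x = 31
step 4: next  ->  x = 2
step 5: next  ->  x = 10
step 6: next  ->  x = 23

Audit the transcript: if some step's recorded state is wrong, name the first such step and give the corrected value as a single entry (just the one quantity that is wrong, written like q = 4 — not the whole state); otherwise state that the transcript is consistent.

Recomputing the run from the initial state:
step 1: x = 11
step 2: x = 14
step 3: x = 31
step 4: x = 2
step 5: x = 10
step 6: x = 24
The first disagreement with the transcript is at step 6, where the value should be x = 24.

step 6, x = 24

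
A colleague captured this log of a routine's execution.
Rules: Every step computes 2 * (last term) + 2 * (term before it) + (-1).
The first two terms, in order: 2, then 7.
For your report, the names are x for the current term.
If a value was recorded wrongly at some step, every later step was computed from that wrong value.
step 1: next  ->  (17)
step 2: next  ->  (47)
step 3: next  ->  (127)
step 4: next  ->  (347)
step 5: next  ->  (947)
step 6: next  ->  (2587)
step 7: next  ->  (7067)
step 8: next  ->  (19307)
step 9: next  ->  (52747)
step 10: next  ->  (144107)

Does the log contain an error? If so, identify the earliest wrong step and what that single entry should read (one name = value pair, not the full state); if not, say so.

Step 1: x = 2*(7) + (2)*(2) + (-1) = 17 — confirmed correct.
Step 2: x = 2*(17) + (2)*(7) + (-1) = 47 — verified.
Step 3: x = 2*(47) + (2)*(17) + (-1) = 127 — no discrepancy.
Step 4: x = 2*(127) + (2)*(47) + (-1) = 347 — confirmed correct.
Step 5: x = 2*(347) + (2)*(127) + (-1) = 947 — no discrepancy.
Step 6: x = 2*(947) + (2)*(347) + (-1) = 2587 — consistent with the log.
Step 7: x = 2*(2587) + (2)*(947) + (-1) = 7067 — same as recorded.
Step 8: x = 2*(7067) + (2)*(2587) + (-1) = 19307 — in agreement.
Step 9: x = 2*(19307) + (2)*(7067) + (-1) = 52747 — same as recorded.
Step 10: x = 2*(52747) + (2)*(19307) + (-1) = 144107 — agrees with the log.
Nothing is out of place; the run is error-free.

no error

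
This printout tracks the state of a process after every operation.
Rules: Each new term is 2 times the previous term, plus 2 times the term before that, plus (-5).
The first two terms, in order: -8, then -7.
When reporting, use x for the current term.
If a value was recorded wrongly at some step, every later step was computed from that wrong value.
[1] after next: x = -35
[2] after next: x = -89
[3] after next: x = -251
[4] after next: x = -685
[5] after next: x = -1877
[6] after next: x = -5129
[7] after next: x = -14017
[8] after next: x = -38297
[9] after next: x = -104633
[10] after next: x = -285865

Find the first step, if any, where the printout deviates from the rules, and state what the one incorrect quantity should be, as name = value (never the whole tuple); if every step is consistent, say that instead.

Step 1: x = 2*(-7) + (2)*(-8) + (-5) = -35 — consistent with the printout.
Step 2: x = 2*(-35) + (2)*(-7) + (-5) = -89 — exactly as logged.
Step 3: x = 2*(-89) + (2)*(-35) + (-5) = -253 — the recorded entry deviates here.
The audit stops at step 3: the recorded entry is wrong and should be x = -253.

step 3, x = -253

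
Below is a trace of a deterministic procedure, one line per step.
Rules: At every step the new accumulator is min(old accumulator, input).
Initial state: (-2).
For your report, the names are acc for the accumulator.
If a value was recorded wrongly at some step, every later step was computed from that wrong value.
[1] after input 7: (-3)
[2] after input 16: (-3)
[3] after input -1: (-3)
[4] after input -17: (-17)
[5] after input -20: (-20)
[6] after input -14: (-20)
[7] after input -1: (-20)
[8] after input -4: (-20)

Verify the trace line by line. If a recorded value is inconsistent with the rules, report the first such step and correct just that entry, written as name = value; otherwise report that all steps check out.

1. acc = min(-2, 7) = -2 (not what was recorded)
The earliest wrong entry is at step 1: it should read acc = -2.

step 1, acc = -2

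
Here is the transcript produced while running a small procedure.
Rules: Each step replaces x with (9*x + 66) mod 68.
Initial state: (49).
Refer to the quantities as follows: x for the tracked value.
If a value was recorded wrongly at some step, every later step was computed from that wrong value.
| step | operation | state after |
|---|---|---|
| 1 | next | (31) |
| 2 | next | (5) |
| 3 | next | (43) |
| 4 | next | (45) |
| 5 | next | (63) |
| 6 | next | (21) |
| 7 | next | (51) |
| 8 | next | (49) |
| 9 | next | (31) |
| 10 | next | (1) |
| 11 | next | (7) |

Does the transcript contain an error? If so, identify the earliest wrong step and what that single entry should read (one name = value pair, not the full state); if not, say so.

step 10, x = 5

1. x = (9*49 + 66) mod 68 = 31 (matches)
2. x = (9*31 + 66) mod 68 = 5 (checks out)
3. x = (9*5 + 66) mod 68 = 43 (checks out)
4. x = (9*43 + 66) mod 68 = 45 (no discrepancy)
5. x = (9*45 + 66) mod 68 = 63 (same as recorded)
6. x = (9*63 + 66) mod 68 = 21 (verified)
7. x = (9*21 + 66) mod 68 = 51 (same as recorded)
8. x = (9*51 + 66) mod 68 = 49 (same as recorded)
9. x = (9*49 + 66) mod 68 = 31 (no discrepancy)
10. x = (9*31 + 66) mod 68 = 5 (the transcript has a different value)
So the first discrepancy is step 10, where the right value is x = 5.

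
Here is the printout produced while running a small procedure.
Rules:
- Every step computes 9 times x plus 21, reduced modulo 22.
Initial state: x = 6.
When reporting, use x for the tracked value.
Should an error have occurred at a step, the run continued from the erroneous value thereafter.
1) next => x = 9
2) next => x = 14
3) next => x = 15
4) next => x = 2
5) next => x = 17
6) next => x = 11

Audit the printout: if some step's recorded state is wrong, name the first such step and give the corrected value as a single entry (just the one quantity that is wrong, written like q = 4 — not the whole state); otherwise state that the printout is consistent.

step 6, x = 20

Recomputing the run from the initial state:
step 1: x = 9
step 2: x = 14
step 3: x = 15
step 4: x = 2
step 5: x = 17
step 6: x = 20
The first disagreement with the printout is at step 6, where the value should be x = 20.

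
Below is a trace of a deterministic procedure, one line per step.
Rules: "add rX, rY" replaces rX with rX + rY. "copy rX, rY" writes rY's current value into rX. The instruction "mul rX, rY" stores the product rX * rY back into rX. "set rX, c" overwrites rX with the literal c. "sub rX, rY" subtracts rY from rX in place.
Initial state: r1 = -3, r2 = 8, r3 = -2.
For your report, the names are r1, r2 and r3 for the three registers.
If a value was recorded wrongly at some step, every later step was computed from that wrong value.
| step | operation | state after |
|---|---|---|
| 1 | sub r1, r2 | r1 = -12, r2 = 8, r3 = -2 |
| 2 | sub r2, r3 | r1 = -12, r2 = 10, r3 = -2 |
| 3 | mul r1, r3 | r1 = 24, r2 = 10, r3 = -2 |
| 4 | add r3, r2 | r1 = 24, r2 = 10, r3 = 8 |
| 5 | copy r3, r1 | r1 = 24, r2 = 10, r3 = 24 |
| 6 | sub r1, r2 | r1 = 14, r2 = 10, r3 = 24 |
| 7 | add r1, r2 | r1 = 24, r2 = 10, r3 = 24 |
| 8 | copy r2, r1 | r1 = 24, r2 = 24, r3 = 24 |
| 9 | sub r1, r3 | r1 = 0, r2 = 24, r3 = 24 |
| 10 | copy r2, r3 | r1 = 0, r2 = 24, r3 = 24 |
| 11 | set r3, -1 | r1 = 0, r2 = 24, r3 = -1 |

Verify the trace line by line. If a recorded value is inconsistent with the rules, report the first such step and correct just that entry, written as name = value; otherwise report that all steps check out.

1. r1 = -3 - 8 = -11 (the trace disagrees here)
First incorrect step: 1; the correct value is r1 = -11.

step 1, r1 = -11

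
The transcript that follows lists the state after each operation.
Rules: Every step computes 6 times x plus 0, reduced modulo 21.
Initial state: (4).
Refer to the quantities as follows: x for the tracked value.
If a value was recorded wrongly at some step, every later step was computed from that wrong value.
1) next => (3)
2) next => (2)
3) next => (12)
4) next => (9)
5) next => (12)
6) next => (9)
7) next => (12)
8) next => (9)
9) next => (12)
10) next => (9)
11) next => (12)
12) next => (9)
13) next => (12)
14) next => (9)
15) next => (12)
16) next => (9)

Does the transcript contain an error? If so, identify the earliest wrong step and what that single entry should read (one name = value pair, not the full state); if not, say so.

step 2, x = 18

1. x = (6*4 + 0) mod 21 = 3 (no discrepancy)
2. x = (6*3 + 0) mod 21 = 18 (the recorded entry deviates here)
The earliest wrong entry is at step 2: it should read x = 18.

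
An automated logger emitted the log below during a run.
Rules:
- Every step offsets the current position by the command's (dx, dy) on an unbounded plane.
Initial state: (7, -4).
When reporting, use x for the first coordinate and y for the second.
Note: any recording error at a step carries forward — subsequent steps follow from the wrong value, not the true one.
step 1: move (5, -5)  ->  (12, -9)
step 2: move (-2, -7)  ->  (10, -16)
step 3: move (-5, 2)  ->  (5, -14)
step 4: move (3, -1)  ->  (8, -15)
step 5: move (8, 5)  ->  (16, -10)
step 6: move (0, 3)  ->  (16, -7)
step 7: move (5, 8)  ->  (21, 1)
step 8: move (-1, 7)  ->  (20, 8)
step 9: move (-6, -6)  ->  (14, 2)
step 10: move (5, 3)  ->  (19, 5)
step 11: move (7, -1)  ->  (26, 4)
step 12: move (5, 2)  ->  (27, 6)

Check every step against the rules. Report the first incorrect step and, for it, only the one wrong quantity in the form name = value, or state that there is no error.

1. x = 7 + (5) = 12, y = -4 + (-5) = -9 (same as recorded)
2. x = 12 + (-2) = 10, y = -9 + (-7) = -16 (no discrepancy)
3. x = 10 + (-5) = 5, y = -16 + (2) = -14 (consistent with the log)
4. x = 5 + (3) = 8, y = -14 + (-1) = -15 (same as recorded)
5. x = 8 + (8) = 16, y = -15 + (5) = -10 (consistent with the log)
6. x = 16 + (0) = 16, y = -10 + (3) = -7 (checks out)
7. x = 16 + (5) = 21, y = -7 + (8) = 1 (exactly as logged)
8. x = 21 + (-1) = 20, y = 1 + (7) = 8 (agrees with the log)
9. x = 20 + (-6) = 14, y = 8 + (-6) = 2 (confirmed correct)
10. x = 14 + (5) = 19, y = 2 + (3) = 5 (agrees with the log)
11. x = 19 + (7) = 26, y = 5 + (-1) = 4 (no discrepancy)
12. x = 26 + (5) = 31, y = 4 + (2) = 6 (first mismatch against the log)
So the first discrepancy is step 12, where the right value is x = 31.

step 12, x = 31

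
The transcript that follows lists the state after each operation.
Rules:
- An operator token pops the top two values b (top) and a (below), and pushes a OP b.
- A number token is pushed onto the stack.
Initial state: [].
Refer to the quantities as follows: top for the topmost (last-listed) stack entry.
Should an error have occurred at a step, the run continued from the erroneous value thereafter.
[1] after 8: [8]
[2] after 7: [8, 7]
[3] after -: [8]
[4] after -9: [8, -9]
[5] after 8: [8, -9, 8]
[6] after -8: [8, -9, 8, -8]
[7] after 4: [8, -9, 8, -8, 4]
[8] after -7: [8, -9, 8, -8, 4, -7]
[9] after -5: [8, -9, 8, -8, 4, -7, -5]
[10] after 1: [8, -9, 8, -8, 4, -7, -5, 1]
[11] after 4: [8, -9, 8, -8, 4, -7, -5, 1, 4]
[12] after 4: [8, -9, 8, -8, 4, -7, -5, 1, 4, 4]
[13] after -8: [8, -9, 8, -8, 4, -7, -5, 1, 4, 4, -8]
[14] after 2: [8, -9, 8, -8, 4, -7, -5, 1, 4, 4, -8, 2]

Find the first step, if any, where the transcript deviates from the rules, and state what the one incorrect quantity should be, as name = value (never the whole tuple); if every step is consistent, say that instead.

Recomputing the run from the initial state:
step 1: [8]
step 2: [8, 7]
step 3: [1]
step 4: [1, -9]
step 5: [1, -9, 8]
step 6: [1, -9, 8, -8]
step 7: [1, -9, 8, -8, 4]
step 8: [1, -9, 8, -8, 4, -7]
step 9: [1, -9, 8, -8, 4, -7, -5]
step 10: [1, -9, 8, -8, 4, -7, -5, 1]
step 11: [1, -9, 8, -8, 4, -7, -5, 1, 4]
step 12: [1, -9, 8, -8, 4, -7, -5, 1, 4, 4]
step 13: [1, -9, 8, -8, 4, -7, -5, 1, 4, 4, -8]
step 14: [1, -9, 8, -8, 4, -7, -5, 1, 4, 4, -8, 2]
The first disagreement with the transcript is at step 3, where the value should be top = 1.

step 3, top = 1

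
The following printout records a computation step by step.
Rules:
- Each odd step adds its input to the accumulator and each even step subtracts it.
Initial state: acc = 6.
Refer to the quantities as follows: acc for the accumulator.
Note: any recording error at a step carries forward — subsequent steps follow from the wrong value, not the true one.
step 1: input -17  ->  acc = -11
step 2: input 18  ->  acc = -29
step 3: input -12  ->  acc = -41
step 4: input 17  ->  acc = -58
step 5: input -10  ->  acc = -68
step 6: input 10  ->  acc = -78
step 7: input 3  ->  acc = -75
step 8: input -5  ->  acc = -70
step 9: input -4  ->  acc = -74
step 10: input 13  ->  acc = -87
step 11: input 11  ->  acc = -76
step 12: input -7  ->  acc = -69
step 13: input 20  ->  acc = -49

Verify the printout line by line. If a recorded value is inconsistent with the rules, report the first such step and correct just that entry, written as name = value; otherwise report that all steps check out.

1. acc = 6 + -17 = -11 (same as recorded)
2. acc = -11 - 18 = -29 (consistent with the printout)
3. acc = -29 + -12 = -41 (exactly as logged)
4. acc = -41 - 17 = -58 (checks out)
5. acc = -58 + -10 = -68 (in agreement)
6. acc = -68 - 10 = -78 (checks out)
7. acc = -78 + 3 = -75 (agrees with the printout)
8. acc = -75 - -5 = -70 (same as recorded)
9. acc = -70 + -4 = -74 (exactly as logged)
10. acc = -74 - 13 = -87 (confirmed correct)
11. acc = -87 + 11 = -76 (consistent with the printout)
12. acc = -76 - -7 = -69 (in agreement)
13. acc = -69 + 20 = -49 (in agreement)
Every step is consistent.

no error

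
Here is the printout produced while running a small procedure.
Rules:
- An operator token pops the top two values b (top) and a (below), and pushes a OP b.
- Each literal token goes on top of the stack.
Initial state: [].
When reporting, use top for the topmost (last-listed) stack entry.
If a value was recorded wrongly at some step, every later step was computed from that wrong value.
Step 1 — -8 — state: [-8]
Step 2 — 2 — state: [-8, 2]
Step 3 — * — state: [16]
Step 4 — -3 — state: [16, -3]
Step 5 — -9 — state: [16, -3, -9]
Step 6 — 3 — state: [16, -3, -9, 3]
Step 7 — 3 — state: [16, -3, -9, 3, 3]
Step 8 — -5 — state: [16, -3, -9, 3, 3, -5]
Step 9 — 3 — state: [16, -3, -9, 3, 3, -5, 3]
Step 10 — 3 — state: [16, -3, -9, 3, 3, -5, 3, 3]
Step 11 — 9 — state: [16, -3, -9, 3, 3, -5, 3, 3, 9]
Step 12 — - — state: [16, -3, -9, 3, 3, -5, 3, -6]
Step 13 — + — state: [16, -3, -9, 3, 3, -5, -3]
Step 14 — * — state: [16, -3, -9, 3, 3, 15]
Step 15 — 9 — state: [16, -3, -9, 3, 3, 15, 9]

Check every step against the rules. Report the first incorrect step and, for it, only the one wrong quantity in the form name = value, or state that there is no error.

step 1: push -8: top = -8 -> matches
step 2: push 2: top = 2 -> confirmed correct
step 3: -8 * 2 = -16 -> the entry is off here
Conclusion: step 3 carries the first error; the entry should be top = -16.

step 3, top = -16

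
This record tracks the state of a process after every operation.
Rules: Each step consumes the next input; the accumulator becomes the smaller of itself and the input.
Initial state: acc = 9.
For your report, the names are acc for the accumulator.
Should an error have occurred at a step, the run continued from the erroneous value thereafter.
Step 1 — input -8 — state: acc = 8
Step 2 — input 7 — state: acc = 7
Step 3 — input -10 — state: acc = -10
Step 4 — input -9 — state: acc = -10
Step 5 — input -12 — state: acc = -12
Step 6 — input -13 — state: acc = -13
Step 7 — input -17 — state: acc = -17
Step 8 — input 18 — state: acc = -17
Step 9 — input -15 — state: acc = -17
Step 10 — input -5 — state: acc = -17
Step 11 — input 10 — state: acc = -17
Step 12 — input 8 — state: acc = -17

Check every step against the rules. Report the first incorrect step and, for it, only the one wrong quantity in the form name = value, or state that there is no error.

step 1, acc = -8

1. acc = min(9, -8) = -8 (the entry is off here)
Step 1 is the first one off; corrected, acc = -8.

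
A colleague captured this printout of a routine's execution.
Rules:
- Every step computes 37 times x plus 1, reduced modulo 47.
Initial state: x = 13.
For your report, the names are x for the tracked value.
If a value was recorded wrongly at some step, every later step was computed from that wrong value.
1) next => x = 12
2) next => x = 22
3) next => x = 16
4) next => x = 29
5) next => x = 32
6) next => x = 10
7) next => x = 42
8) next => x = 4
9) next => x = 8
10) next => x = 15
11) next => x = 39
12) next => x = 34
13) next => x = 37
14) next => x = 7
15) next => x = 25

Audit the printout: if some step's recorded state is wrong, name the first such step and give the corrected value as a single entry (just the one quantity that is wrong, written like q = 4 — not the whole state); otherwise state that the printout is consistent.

step 1: x = (37*13 + 1) mod 47 = 12 -> consistent with the printout
step 2: x = (37*12 + 1) mod 47 = 22 -> in agreement
step 3: x = (37*22 + 1) mod 47 = 16 -> no discrepancy
step 4: x = (37*16 + 1) mod 47 = 29 -> agrees with the printout
step 5: x = (37*29 + 1) mod 47 = 40 -> the recorded entry deviates here
First deviation found at step 5; the corrected entry is x = 40.

step 5, x = 40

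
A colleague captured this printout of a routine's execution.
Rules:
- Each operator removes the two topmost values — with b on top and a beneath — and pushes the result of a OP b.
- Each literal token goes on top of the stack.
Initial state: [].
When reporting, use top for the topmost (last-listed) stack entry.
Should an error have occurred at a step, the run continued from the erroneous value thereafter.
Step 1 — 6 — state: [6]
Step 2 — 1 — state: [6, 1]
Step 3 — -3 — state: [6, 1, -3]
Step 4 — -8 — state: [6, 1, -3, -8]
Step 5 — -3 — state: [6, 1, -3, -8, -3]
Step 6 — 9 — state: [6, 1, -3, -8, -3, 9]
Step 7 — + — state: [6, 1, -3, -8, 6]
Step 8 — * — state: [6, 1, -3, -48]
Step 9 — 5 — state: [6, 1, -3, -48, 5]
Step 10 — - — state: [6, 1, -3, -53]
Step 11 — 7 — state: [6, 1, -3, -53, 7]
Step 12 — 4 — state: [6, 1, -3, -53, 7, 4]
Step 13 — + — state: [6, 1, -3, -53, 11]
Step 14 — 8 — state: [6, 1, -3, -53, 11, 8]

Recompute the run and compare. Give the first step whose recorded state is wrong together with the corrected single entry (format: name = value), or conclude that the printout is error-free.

Recomputing the run from the initial state:
step 1: [6]
step 2: [6, 1]
step 3: [6, 1, -3]
step 4: [6, 1, -3, -8]
step 5: [6, 1, -3, -8, -3]
step 6: [6, 1, -3, -8, -3, 9]
step 7: [6, 1, -3, -8, 6]
step 8: [6, 1, -3, -48]
step 9: [6, 1, -3, -48, 5]
step 10: [6, 1, -3, -53]
step 11: [6, 1, -3, -53, 7]
step 12: [6, 1, -3, -53, 7, 4]
step 13: [6, 1, -3, -53, 11]
step 14: [6, 1, -3, -53, 11, 8]
This matches the printout at every step.

no error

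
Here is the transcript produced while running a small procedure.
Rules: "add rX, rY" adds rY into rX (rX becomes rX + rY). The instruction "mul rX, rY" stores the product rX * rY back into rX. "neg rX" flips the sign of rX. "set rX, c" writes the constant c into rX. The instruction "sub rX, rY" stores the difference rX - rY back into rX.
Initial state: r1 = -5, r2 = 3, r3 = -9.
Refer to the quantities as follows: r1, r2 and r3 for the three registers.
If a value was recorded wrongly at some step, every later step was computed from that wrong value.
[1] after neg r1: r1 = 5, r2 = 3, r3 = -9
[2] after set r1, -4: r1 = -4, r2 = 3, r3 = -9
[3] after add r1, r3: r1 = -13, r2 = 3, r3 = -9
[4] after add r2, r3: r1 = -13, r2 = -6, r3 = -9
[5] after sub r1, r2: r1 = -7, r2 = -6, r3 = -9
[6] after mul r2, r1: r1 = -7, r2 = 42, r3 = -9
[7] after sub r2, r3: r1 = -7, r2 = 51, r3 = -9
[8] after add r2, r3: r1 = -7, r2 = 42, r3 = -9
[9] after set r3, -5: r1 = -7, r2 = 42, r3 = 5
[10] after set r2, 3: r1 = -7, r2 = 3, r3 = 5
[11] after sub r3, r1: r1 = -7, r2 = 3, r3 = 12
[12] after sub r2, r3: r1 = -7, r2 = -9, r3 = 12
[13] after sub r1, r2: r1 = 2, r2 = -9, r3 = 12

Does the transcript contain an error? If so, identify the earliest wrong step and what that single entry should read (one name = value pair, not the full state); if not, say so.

step 9, r3 = -5

Recomputing the run from the initial state:
step 1: r1 = 5, r2 = 3, r3 = -9
step 2: r1 = -4, r2 = 3, r3 = -9
step 3: r1 = -13, r2 = 3, r3 = -9
step 4: r1 = -13, r2 = -6, r3 = -9
step 5: r1 = -7, r2 = -6, r3 = -9
step 6: r1 = -7, r2 = 42, r3 = -9
step 7: r1 = -7, r2 = 51, r3 = -9
step 8: r1 = -7, r2 = 42, r3 = -9
step 9: r1 = -7, r2 = 42, r3 = -5
step 10: r1 = -7, r2 = 3, r3 = -5
step 11: r1 = -7, r2 = 3, r3 = 2
step 12: r1 = -7, r2 = 1, r3 = 2
step 13: r1 = -8, r2 = 1, r3 = 2
The first disagreement with the transcript is at step 9, where the value should be r3 = -5.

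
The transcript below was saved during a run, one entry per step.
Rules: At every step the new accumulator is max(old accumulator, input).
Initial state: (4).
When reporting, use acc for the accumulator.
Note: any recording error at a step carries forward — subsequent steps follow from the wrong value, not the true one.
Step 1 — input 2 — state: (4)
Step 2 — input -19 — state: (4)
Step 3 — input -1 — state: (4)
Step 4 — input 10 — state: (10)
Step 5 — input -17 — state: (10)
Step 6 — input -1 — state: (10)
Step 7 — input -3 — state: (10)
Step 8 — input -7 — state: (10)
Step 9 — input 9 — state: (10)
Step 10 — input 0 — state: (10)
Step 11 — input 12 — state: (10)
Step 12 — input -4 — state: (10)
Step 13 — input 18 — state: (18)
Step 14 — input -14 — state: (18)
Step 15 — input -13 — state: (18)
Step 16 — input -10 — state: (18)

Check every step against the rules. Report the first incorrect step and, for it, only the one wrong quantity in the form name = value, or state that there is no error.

step 11, acc = 12

Recomputing the run from the initial state:
step 1: acc = 4
step 2: acc = 4
step 3: acc = 4
step 4: acc = 10
step 5: acc = 10
step 6: acc = 10
step 7: acc = 10
step 8: acc = 10
step 9: acc = 10
step 10: acc = 10
step 11: acc = 12
step 12: acc = 12
step 13: acc = 18
step 14: acc = 18
step 15: acc = 18
step 16: acc = 18
The first disagreement with the transcript is at step 11, where the value should be acc = 12.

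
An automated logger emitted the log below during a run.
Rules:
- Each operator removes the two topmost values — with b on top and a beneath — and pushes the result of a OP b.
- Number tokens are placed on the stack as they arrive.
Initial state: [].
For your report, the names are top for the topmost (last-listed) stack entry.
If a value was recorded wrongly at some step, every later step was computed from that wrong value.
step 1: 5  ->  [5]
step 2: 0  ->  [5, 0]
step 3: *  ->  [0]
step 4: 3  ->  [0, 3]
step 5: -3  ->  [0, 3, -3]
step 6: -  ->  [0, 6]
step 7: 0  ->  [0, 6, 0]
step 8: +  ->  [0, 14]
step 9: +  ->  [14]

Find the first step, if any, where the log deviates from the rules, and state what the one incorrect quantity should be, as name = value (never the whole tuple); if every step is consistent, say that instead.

step 1: push 5: top = 5 -> confirmed correct
step 2: push 0: top = 0 -> exactly as logged
step 3: 5 * 0 = 0 -> matches
step 4: push 3: top = 3 -> no discrepancy
step 5: push -3: top = -3 -> matches
step 6: 3 - -3 = 6 -> agrees with the log
step 7: push 0: top = 0 -> verified
step 8: 6 + 0 = 6 -> not what was recorded
That makes step 8 the first incorrect line — top = 6 is what it should show.

step 8, top = 6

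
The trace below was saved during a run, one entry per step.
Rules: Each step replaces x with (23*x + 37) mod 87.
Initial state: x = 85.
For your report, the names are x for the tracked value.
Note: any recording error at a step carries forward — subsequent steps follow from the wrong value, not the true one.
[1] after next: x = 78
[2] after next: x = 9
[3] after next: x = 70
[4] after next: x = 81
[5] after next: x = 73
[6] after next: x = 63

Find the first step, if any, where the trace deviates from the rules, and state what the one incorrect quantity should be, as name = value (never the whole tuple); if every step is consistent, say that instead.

Step 1: x = (23*85 + 37) mod 87 = 78 — matches.
Step 2: x = (23*78 + 37) mod 87 = 4 — the entry is off here.
First deviation found at step 2; the corrected entry is x = 4.

step 2, x = 4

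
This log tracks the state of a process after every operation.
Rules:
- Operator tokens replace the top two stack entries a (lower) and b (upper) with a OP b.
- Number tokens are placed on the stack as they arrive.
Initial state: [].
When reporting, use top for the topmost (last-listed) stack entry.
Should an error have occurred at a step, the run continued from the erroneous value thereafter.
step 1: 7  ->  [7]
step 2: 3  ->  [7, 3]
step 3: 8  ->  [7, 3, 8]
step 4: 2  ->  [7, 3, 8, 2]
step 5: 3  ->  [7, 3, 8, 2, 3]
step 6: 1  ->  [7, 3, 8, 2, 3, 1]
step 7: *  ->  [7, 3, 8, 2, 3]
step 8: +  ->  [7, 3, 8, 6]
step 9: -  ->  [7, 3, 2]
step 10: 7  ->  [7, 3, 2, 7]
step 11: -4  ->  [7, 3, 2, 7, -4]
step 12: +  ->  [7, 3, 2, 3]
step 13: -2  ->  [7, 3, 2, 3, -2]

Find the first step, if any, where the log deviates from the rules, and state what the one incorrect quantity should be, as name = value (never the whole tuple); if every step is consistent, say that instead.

1. push 7: top = 7 (agrees with the log)
2. push 3: top = 3 (consistent with the log)
3. push 8: top = 8 (verified)
4. push 2: top = 2 (in agreement)
5. push 3: top = 3 (in agreement)
6. push 1: top = 1 (verified)
7. 3 * 1 = 3 (matches)
8. 2 + 3 = 5 (the log has a different value)
The earliest wrong entry is at step 8: it should read top = 5.

step 8, top = 5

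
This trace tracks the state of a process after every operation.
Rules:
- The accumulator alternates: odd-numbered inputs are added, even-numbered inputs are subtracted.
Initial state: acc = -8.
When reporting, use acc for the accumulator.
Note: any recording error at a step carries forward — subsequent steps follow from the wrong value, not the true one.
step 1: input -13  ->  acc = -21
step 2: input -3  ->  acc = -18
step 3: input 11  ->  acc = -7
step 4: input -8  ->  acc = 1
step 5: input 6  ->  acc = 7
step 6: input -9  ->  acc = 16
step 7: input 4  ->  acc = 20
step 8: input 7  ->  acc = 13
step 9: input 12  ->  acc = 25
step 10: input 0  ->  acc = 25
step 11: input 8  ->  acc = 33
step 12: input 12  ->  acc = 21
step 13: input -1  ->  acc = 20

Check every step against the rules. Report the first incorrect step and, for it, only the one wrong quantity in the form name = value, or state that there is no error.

no error

step 1: acc = -8 + -13 = -21 -> consistent with the trace
step 2: acc = -21 - -3 = -18 -> same as recorded
step 3: acc = -18 + 11 = -7 -> no discrepancy
step 4: acc = -7 - -8 = 1 -> no discrepancy
step 5: acc = 1 + 6 = 7 -> confirmed correct
step 6: acc = 7 - -9 = 16 -> verified
step 7: acc = 16 + 4 = 20 -> consistent with the trace
step 8: acc = 20 - 7 = 13 -> matches
step 9: acc = 13 + 12 = 25 -> verified
step 10: acc = 25 - 0 = 25 -> exactly as logged
step 11: acc = 25 + 8 = 33 -> same as recorded
step 12: acc = 33 - 12 = 21 -> agrees with the trace
step 13: acc = 21 + -1 = 20 -> matches
No step deviates from the rules.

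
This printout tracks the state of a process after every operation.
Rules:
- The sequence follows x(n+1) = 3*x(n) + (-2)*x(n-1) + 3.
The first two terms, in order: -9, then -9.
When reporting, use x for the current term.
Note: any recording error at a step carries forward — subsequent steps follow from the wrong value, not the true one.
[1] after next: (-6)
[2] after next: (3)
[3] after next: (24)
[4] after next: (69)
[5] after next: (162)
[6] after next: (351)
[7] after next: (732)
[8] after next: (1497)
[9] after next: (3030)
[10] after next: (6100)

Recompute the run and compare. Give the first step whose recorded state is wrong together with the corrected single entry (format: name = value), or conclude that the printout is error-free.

step 10, x = 6099

Recomputing the run from the initial state:
step 1: x = -6
step 2: x = 3
step 3: x = 24
step 4: x = 69
step 5: x = 162
step 6: x = 351
step 7: x = 732
step 8: x = 1497
step 9: x = 3030
step 10: x = 6099
The first disagreement with the printout is at step 10, where the value should be x = 6099.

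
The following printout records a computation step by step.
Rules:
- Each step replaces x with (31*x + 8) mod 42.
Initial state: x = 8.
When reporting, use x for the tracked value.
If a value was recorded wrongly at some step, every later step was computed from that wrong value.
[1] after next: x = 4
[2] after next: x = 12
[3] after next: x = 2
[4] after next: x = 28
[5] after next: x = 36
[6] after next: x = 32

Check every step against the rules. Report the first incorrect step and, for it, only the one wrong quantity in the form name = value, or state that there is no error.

step 2, x = 6

Recomputing the run from the initial state:
step 1: x = 4
step 2: x = 6
step 3: x = 26
step 4: x = 16
step 5: x = 0
step 6: x = 8
The first disagreement with the printout is at step 2, where the value should be x = 6.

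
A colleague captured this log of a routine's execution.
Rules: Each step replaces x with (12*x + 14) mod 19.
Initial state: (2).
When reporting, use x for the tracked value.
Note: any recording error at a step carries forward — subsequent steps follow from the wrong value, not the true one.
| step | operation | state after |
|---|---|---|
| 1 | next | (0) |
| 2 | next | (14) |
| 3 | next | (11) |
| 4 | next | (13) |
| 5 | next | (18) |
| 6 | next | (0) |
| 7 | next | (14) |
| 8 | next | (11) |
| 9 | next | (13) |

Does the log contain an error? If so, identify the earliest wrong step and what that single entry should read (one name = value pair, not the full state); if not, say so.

Step 1: x = (12*2 + 14) mod 19 = 0 — consistent with the log.
Step 2: x = (12*0 + 14) mod 19 = 14 — consistent with the log.
Step 3: x = (12*14 + 14) mod 19 = 11 — no discrepancy.
Step 4: x = (12*11 + 14) mod 19 = 13 — no discrepancy.
Step 5: x = (12*13 + 14) mod 19 = 18 — checks out.
Step 6: x = (12*18 + 14) mod 19 = 2 — the recorded entry deviates here.
So the first discrepancy is step 6, where the right value is x = 2.

step 6, x = 2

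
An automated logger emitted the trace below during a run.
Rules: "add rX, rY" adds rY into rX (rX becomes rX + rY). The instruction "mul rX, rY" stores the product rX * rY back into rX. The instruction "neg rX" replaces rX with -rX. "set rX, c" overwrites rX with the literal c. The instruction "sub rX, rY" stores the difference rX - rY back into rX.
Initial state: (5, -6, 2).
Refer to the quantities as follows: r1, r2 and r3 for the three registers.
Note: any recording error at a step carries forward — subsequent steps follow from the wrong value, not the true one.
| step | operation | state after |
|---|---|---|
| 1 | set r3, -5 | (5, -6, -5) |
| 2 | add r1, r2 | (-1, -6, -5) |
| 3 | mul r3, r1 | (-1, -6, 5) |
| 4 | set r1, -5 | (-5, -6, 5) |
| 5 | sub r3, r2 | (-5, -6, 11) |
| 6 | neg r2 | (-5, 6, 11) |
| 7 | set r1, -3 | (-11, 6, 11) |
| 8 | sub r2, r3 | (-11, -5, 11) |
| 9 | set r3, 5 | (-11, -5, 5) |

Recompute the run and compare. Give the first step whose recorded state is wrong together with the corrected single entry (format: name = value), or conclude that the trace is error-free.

step 7, r1 = -3

Recomputing the run from the initial state:
step 1: r1 = 5, r2 = -6, r3 = -5
step 2: r1 = -1, r2 = -6, r3 = -5
step 3: r1 = -1, r2 = -6, r3 = 5
step 4: r1 = -5, r2 = -6, r3 = 5
step 5: r1 = -5, r2 = -6, r3 = 11
step 6: r1 = -5, r2 = 6, r3 = 11
step 7: r1 = -3, r2 = 6, r3 = 11
step 8: r1 = -3, r2 = -5, r3 = 11
step 9: r1 = -3, r2 = -5, r3 = 5
The first disagreement with the trace is at step 7, where the value should be r1 = -3.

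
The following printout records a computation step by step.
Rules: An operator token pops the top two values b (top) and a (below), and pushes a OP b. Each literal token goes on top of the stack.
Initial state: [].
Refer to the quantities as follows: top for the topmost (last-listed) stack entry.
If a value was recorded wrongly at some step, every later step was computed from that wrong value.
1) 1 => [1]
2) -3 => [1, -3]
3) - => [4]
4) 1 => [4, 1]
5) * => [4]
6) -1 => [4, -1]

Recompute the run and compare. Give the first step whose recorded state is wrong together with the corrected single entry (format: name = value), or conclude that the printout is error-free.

step 1: push 1: top = 1 -> same as recorded
step 2: push -3: top = -3 -> in agreement
step 3: 1 - -3 = 4 -> matches
step 4: push 1: top = 1 -> exactly as logged
step 5: 4 * 1 = 4 -> confirmed correct
step 6: push -1: top = -1 -> no discrepancy
Each recorded entry agrees with the recomputation.

no error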